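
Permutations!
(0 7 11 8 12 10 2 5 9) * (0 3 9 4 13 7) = (2 5 4 13 7 11 8 12 10)(3 9) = [0, 1, 5, 9, 13, 4, 6, 11, 12, 3, 2, 8, 10, 7]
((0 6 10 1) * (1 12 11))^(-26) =((0 6 10 12 11 1))^(-26) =(0 11 10)(1 12 6)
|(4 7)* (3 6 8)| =|(3 6 8)(4 7)| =6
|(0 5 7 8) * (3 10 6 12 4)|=20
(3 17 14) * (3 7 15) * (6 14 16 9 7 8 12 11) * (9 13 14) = (3 17 16 13 14 8 12 11 6 9 7 15) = [0, 1, 2, 17, 4, 5, 9, 15, 12, 7, 10, 6, 11, 14, 8, 3, 13, 16]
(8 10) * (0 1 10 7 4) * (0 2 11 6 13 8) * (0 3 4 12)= (0 1 10 3 4 2 11 6 13 8 7 12)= [1, 10, 11, 4, 2, 5, 13, 12, 7, 9, 3, 6, 0, 8]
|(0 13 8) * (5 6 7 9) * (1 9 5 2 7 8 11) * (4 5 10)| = |(0 13 11 1 9 2 7 10 4 5 6 8)| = 12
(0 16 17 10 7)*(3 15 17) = [16, 1, 2, 15, 4, 5, 6, 0, 8, 9, 7, 11, 12, 13, 14, 17, 3, 10] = (0 16 3 15 17 10 7)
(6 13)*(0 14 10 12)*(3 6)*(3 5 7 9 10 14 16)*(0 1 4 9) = (0 16 3 6 13 5 7)(1 4 9 10 12) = [16, 4, 2, 6, 9, 7, 13, 0, 8, 10, 12, 11, 1, 5, 14, 15, 3]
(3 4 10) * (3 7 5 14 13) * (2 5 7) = [0, 1, 5, 4, 10, 14, 6, 7, 8, 9, 2, 11, 12, 3, 13] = (2 5 14 13 3 4 10)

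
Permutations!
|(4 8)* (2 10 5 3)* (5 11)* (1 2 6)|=|(1 2 10 11 5 3 6)(4 8)|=14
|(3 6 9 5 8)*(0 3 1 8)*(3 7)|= |(0 7 3 6 9 5)(1 8)|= 6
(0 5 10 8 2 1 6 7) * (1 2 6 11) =[5, 11, 2, 3, 4, 10, 7, 0, 6, 9, 8, 1] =(0 5 10 8 6 7)(1 11)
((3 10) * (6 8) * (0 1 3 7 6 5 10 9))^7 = ((0 1 3 9)(5 10 7 6 8))^7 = (0 9 3 1)(5 7 8 10 6)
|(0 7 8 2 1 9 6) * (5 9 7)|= 4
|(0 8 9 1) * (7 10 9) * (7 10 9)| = 6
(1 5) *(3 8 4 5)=[0, 3, 2, 8, 5, 1, 6, 7, 4]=(1 3 8 4 5)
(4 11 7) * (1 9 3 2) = [0, 9, 1, 2, 11, 5, 6, 4, 8, 3, 10, 7] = (1 9 3 2)(4 11 7)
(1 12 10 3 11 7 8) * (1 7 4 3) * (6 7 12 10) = (1 10)(3 11 4)(6 7 8 12) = [0, 10, 2, 11, 3, 5, 7, 8, 12, 9, 1, 4, 6]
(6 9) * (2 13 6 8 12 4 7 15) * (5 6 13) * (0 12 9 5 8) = (0 12 4 7 15 2 8 9)(5 6) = [12, 1, 8, 3, 7, 6, 5, 15, 9, 0, 10, 11, 4, 13, 14, 2]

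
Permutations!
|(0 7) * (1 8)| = |(0 7)(1 8)| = 2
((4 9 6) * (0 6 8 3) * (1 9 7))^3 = (0 7 8 6 1 3 4 9)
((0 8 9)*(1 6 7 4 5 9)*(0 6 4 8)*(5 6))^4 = ((1 4 6 7 8)(5 9))^4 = (9)(1 8 7 6 4)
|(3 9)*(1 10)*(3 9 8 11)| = 6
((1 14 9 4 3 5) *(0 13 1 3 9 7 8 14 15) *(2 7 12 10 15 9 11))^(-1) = (0 15 10 12 14 8 7 2 11 4 9 1 13)(3 5)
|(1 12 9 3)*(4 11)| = |(1 12 9 3)(4 11)| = 4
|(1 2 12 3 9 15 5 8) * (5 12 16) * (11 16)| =|(1 2 11 16 5 8)(3 9 15 12)| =12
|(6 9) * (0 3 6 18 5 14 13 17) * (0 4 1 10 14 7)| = |(0 3 6 9 18 5 7)(1 10 14 13 17 4)| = 42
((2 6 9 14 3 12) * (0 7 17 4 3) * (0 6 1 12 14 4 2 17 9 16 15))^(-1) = (0 15 16 6 14 3 4 9 7)(1 2 17 12)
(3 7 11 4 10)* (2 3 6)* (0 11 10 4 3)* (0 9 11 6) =(0 6 2 9 11 3 7 10) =[6, 1, 9, 7, 4, 5, 2, 10, 8, 11, 0, 3]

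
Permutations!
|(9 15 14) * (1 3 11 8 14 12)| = 8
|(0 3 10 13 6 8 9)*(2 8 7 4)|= 10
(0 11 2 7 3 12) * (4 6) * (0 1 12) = (0 11 2 7 3)(1 12)(4 6) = [11, 12, 7, 0, 6, 5, 4, 3, 8, 9, 10, 2, 1]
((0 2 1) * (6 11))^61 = ((0 2 1)(6 11))^61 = (0 2 1)(6 11)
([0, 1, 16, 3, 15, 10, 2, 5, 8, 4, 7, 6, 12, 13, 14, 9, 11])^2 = [0, 1, 11, 3, 9, 7, 16, 10, 8, 15, 5, 2, 12, 13, 14, 4, 6]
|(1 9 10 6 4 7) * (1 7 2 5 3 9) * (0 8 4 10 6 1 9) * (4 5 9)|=12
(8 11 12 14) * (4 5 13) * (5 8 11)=(4 8 5 13)(11 12 14)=[0, 1, 2, 3, 8, 13, 6, 7, 5, 9, 10, 12, 14, 4, 11]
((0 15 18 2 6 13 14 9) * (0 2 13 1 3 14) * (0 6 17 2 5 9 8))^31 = (0 6 8 13 14 18 3 15 1)(2 17)(5 9)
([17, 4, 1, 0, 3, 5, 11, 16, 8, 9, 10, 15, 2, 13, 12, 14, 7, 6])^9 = (0 4 2 14 11 17 3 1 12 15 6)(7 16)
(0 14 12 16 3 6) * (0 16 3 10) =[14, 1, 2, 6, 4, 5, 16, 7, 8, 9, 0, 11, 3, 13, 12, 15, 10] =(0 14 12 3 6 16 10)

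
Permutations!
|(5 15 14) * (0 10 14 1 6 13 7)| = 9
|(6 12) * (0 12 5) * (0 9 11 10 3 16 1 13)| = |(0 12 6 5 9 11 10 3 16 1 13)| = 11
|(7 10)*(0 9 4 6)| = |(0 9 4 6)(7 10)| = 4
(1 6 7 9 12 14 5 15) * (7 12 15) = (1 6 12 14 5 7 9 15) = [0, 6, 2, 3, 4, 7, 12, 9, 8, 15, 10, 11, 14, 13, 5, 1]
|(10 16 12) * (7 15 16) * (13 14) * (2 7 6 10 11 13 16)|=|(2 7 15)(6 10)(11 13 14 16 12)|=30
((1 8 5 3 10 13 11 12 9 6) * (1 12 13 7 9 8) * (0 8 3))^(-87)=((0 8 5)(3 10 7 9 6 12)(11 13))^(-87)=(3 9)(6 10)(7 12)(11 13)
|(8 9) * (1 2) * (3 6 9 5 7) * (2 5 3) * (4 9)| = |(1 5 7 2)(3 6 4 9 8)| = 20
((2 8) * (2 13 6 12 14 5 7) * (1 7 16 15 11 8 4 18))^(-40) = ((1 7 2 4 18)(5 16 15 11 8 13 6 12 14))^(-40) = (18)(5 13 16 6 15 12 11 14 8)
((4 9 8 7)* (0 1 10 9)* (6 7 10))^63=(10)(0 7 1 4 6)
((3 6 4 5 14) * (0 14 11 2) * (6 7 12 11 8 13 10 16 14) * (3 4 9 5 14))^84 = (0 10 2 13 11 8 12 5 7 9 3 6 16)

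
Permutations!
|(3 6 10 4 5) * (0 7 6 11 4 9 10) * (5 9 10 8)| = 6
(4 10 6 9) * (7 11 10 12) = (4 12 7 11 10 6 9) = [0, 1, 2, 3, 12, 5, 9, 11, 8, 4, 6, 10, 7]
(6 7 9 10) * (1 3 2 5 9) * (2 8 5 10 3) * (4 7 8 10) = (1 2 4 7)(3 10 6 8 5 9) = [0, 2, 4, 10, 7, 9, 8, 1, 5, 3, 6]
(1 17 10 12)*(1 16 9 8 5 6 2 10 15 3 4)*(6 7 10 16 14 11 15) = (1 17 6 2 16 9 8 5 7 10 12 14 11 15 3 4) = [0, 17, 16, 4, 1, 7, 2, 10, 5, 8, 12, 15, 14, 13, 11, 3, 9, 6]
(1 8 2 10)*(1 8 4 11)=(1 4 11)(2 10 8)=[0, 4, 10, 3, 11, 5, 6, 7, 2, 9, 8, 1]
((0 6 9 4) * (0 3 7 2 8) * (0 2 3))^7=(0 4 9 6)(2 8)(3 7)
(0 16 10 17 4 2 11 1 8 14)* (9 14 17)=(0 16 10 9 14)(1 8 17 4 2 11)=[16, 8, 11, 3, 2, 5, 6, 7, 17, 14, 9, 1, 12, 13, 0, 15, 10, 4]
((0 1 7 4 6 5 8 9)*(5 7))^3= ((0 1 5 8 9)(4 6 7))^3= (0 8 1 9 5)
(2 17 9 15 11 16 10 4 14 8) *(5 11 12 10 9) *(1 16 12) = [0, 16, 17, 3, 14, 11, 6, 7, 2, 15, 4, 12, 10, 13, 8, 1, 9, 5] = (1 16 9 15)(2 17 5 11 12 10 4 14 8)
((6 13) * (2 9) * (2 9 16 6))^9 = (2 16 6 13)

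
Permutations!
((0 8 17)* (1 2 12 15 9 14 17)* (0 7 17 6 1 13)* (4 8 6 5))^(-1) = ((0 6 1 2 12 15 9 14 5 4 8 13)(7 17))^(-1) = (0 13 8 4 5 14 9 15 12 2 1 6)(7 17)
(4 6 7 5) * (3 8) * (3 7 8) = (4 6 8 7 5) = [0, 1, 2, 3, 6, 4, 8, 5, 7]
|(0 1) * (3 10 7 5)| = |(0 1)(3 10 7 5)| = 4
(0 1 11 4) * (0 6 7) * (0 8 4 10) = (0 1 11 10)(4 6 7 8) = [1, 11, 2, 3, 6, 5, 7, 8, 4, 9, 0, 10]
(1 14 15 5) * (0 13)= (0 13)(1 14 15 5)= [13, 14, 2, 3, 4, 1, 6, 7, 8, 9, 10, 11, 12, 0, 15, 5]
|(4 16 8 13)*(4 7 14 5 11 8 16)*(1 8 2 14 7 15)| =4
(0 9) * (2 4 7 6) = (0 9)(2 4 7 6) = [9, 1, 4, 3, 7, 5, 2, 6, 8, 0]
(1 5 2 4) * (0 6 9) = (0 6 9)(1 5 2 4) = [6, 5, 4, 3, 1, 2, 9, 7, 8, 0]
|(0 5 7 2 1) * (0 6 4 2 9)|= 4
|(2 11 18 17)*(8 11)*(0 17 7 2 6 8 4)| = |(0 17 6 8 11 18 7 2 4)| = 9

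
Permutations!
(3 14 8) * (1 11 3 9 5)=(1 11 3 14 8 9 5)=[0, 11, 2, 14, 4, 1, 6, 7, 9, 5, 10, 3, 12, 13, 8]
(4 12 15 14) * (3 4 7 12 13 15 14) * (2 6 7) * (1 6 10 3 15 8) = (15)(1 6 7 12 14 2 10 3 4 13 8) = [0, 6, 10, 4, 13, 5, 7, 12, 1, 9, 3, 11, 14, 8, 2, 15]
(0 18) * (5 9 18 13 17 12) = (0 13 17 12 5 9 18) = [13, 1, 2, 3, 4, 9, 6, 7, 8, 18, 10, 11, 5, 17, 14, 15, 16, 12, 0]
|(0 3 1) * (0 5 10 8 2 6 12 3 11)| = 8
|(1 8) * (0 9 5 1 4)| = |(0 9 5 1 8 4)| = 6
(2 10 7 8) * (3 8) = (2 10 7 3 8) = [0, 1, 10, 8, 4, 5, 6, 3, 2, 9, 7]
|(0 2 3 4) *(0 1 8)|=|(0 2 3 4 1 8)|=6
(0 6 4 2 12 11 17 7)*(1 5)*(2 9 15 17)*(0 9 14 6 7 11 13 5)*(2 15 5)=(0 7 9 5 1)(2 12 13)(4 14 6)(11 15 17)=[7, 0, 12, 3, 14, 1, 4, 9, 8, 5, 10, 15, 13, 2, 6, 17, 16, 11]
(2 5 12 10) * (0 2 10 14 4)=(0 2 5 12 14 4)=[2, 1, 5, 3, 0, 12, 6, 7, 8, 9, 10, 11, 14, 13, 4]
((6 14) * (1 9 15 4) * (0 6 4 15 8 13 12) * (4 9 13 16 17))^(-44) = (17) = ((0 6 14 9 8 16 17 4 1 13 12))^(-44)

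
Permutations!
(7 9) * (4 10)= [0, 1, 2, 3, 10, 5, 6, 9, 8, 7, 4]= (4 10)(7 9)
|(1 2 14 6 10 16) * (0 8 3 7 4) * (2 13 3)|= |(0 8 2 14 6 10 16 1 13 3 7 4)|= 12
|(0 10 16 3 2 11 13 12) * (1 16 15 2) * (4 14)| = 42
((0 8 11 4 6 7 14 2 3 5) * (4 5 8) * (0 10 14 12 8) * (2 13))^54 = ((0 4 6 7 12 8 11 5 10 14 13 2 3))^54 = (0 6 12 11 10 13 3 4 7 8 5 14 2)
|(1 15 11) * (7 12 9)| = 3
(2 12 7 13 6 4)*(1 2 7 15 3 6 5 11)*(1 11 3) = (1 2 12 15)(3 6 4 7 13 5) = [0, 2, 12, 6, 7, 3, 4, 13, 8, 9, 10, 11, 15, 5, 14, 1]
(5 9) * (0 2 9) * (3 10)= (0 2 9 5)(3 10)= [2, 1, 9, 10, 4, 0, 6, 7, 8, 5, 3]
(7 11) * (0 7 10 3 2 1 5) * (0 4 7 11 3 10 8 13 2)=(0 11 8 13 2 1 5 4 7 3)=[11, 5, 1, 0, 7, 4, 6, 3, 13, 9, 10, 8, 12, 2]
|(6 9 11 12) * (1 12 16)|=6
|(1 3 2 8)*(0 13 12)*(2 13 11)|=8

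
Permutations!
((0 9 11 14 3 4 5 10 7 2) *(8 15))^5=((0 9 11 14 3 4 5 10 7 2)(8 15))^5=(0 4)(2 3)(5 9)(7 14)(8 15)(10 11)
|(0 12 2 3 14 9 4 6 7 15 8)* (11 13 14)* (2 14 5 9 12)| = |(0 2 3 11 13 5 9 4 6 7 15 8)(12 14)| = 12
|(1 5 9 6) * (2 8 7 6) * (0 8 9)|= |(0 8 7 6 1 5)(2 9)|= 6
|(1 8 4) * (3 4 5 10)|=|(1 8 5 10 3 4)|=6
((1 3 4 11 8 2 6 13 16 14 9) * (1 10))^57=(1 14 6 11)(2 4 10 16)(3 9 13 8)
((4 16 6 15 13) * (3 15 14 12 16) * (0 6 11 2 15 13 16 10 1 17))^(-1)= (0 17 1 10 12 14 6)(2 11 16 15)(3 4 13)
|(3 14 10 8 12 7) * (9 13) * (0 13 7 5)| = 10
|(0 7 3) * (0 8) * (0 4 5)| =6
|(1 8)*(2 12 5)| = 6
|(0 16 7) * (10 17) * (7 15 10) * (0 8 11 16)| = 7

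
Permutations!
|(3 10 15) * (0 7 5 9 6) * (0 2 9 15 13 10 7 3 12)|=6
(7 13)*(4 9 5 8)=(4 9 5 8)(7 13)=[0, 1, 2, 3, 9, 8, 6, 13, 4, 5, 10, 11, 12, 7]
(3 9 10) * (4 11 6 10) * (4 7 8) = (3 9 7 8 4 11 6 10) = [0, 1, 2, 9, 11, 5, 10, 8, 4, 7, 3, 6]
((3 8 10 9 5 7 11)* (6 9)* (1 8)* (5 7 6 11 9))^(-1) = (1 3 11 10 8)(5 6)(7 9)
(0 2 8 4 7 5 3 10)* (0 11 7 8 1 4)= (0 2 1 4 8)(3 10 11 7 5)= [2, 4, 1, 10, 8, 3, 6, 5, 0, 9, 11, 7]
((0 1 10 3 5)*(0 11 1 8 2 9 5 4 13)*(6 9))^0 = (13)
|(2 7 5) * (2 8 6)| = 5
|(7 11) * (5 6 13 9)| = 4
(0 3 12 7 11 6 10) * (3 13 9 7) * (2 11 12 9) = (0 13 2 11 6 10)(3 9 7 12) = [13, 1, 11, 9, 4, 5, 10, 12, 8, 7, 0, 6, 3, 2]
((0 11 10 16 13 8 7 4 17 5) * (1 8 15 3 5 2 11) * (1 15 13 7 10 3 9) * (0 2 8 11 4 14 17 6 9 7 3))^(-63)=((0 15 7 14 17 8 10 16 3 5 2 4 6 9 1 11))^(-63)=(0 15 7 14 17 8 10 16 3 5 2 4 6 9 1 11)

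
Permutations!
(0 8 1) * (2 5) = (0 8 1)(2 5) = [8, 0, 5, 3, 4, 2, 6, 7, 1]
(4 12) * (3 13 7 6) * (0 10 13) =(0 10 13 7 6 3)(4 12) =[10, 1, 2, 0, 12, 5, 3, 6, 8, 9, 13, 11, 4, 7]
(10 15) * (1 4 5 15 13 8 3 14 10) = (1 4 5 15)(3 14 10 13 8) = [0, 4, 2, 14, 5, 15, 6, 7, 3, 9, 13, 11, 12, 8, 10, 1]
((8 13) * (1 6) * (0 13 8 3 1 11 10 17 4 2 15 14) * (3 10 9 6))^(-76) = (0 4)(2 13)(6 9 11)(10 15)(14 17)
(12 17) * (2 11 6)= (2 11 6)(12 17)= [0, 1, 11, 3, 4, 5, 2, 7, 8, 9, 10, 6, 17, 13, 14, 15, 16, 12]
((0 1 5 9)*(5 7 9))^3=(0 9 7 1)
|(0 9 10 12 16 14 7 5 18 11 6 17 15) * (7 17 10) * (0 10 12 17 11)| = 15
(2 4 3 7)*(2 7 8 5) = (2 4 3 8 5) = [0, 1, 4, 8, 3, 2, 6, 7, 5]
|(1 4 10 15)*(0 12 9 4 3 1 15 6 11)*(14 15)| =|(0 12 9 4 10 6 11)(1 3)(14 15)| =14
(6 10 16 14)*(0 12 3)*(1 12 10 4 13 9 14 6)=(0 10 16 6 4 13 9 14 1 12 3)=[10, 12, 2, 0, 13, 5, 4, 7, 8, 14, 16, 11, 3, 9, 1, 15, 6]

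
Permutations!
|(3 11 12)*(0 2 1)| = 3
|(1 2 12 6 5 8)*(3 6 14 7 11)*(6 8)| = |(1 2 12 14 7 11 3 8)(5 6)| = 8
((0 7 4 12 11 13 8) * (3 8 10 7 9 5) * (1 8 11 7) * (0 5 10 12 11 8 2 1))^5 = ((0 9 10)(1 2)(3 8 5)(4 11 13 12 7))^5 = (13)(0 10 9)(1 2)(3 5 8)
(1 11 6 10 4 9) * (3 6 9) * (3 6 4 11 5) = (1 5 3 4 6 10 11 9) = [0, 5, 2, 4, 6, 3, 10, 7, 8, 1, 11, 9]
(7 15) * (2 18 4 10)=[0, 1, 18, 3, 10, 5, 6, 15, 8, 9, 2, 11, 12, 13, 14, 7, 16, 17, 4]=(2 18 4 10)(7 15)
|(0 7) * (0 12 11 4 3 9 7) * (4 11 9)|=6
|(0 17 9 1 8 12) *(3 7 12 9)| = 15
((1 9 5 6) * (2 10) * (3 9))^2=(10)(1 9 6 3 5)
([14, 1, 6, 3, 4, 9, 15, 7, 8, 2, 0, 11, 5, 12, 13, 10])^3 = (0 12 2 10 13 9 15 14 5 6)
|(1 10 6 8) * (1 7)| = 5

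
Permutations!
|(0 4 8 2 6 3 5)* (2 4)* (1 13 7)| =30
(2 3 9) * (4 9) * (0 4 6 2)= [4, 1, 3, 6, 9, 5, 2, 7, 8, 0]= (0 4 9)(2 3 6)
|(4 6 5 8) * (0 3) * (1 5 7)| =6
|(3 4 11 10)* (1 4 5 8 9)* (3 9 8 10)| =7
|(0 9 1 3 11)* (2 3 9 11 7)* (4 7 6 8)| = 6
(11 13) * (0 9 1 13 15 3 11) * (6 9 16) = (0 16 6 9 1 13)(3 11 15) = [16, 13, 2, 11, 4, 5, 9, 7, 8, 1, 10, 15, 12, 0, 14, 3, 6]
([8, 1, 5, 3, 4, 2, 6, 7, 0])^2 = (8)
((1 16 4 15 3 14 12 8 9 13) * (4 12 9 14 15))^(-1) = (1 13 9 14 8 12 16)(3 15) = ((1 16 12 8 14 9 13)(3 15))^(-1)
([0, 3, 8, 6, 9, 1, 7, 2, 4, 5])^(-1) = [0, 5, 7, 1, 8, 9, 3, 6, 2, 4]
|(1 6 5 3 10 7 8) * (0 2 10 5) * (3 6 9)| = 10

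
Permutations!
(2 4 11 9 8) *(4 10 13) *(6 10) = (2 6 10 13 4 11 9 8) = [0, 1, 6, 3, 11, 5, 10, 7, 2, 8, 13, 9, 12, 4]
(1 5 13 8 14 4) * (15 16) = [0, 5, 2, 3, 1, 13, 6, 7, 14, 9, 10, 11, 12, 8, 4, 16, 15] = (1 5 13 8 14 4)(15 16)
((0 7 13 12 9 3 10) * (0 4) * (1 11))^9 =(0 7 13 12 9 3 10 4)(1 11) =((0 7 13 12 9 3 10 4)(1 11))^9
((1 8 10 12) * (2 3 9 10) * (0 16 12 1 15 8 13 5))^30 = (0 3)(1 15)(2 5)(8 13)(9 16)(10 12)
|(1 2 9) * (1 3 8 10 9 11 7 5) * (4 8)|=5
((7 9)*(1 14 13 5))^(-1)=(1 5 13 14)(7 9)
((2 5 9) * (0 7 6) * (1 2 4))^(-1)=((0 7 6)(1 2 5 9 4))^(-1)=(0 6 7)(1 4 9 5 2)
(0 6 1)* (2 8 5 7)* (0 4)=(0 6 1 4)(2 8 5 7)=[6, 4, 8, 3, 0, 7, 1, 2, 5]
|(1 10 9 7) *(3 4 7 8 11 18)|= |(1 10 9 8 11 18 3 4 7)|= 9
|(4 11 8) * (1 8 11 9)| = |(11)(1 8 4 9)| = 4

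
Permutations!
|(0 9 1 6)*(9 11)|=|(0 11 9 1 6)|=5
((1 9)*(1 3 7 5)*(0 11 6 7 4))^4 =(0 5 4 7 3 6 9 11 1)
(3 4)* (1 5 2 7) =[0, 5, 7, 4, 3, 2, 6, 1] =(1 5 2 7)(3 4)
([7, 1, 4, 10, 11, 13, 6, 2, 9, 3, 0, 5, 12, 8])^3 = (0 4 13 3 7 11 8 10 2 5 9)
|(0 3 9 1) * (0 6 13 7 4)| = |(0 3 9 1 6 13 7 4)| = 8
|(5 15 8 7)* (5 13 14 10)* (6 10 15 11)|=20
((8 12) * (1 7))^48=(12)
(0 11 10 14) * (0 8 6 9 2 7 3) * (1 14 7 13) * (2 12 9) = (0 11 10 7 3)(1 14 8 6 2 13)(9 12) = [11, 14, 13, 0, 4, 5, 2, 3, 6, 12, 7, 10, 9, 1, 8]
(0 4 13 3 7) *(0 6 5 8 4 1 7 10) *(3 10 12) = (0 1 7 6 5 8 4 13 10)(3 12) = [1, 7, 2, 12, 13, 8, 5, 6, 4, 9, 0, 11, 3, 10]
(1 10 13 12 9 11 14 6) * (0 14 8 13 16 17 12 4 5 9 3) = (0 14 6 1 10 16 17 12 3)(4 5 9 11 8 13) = [14, 10, 2, 0, 5, 9, 1, 7, 13, 11, 16, 8, 3, 4, 6, 15, 17, 12]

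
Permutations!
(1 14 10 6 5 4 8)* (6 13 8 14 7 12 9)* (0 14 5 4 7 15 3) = (0 14 10 13 8 1 15 3)(4 5 7 12 9 6) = [14, 15, 2, 0, 5, 7, 4, 12, 1, 6, 13, 11, 9, 8, 10, 3]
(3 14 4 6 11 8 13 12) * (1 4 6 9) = (1 4 9)(3 14 6 11 8 13 12) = [0, 4, 2, 14, 9, 5, 11, 7, 13, 1, 10, 8, 3, 12, 6]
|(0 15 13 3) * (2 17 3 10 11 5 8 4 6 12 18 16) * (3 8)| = |(0 15 13 10 11 5 3)(2 17 8 4 6 12 18 16)| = 56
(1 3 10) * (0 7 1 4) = [7, 3, 2, 10, 0, 5, 6, 1, 8, 9, 4] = (0 7 1 3 10 4)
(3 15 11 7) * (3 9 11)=(3 15)(7 9 11)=[0, 1, 2, 15, 4, 5, 6, 9, 8, 11, 10, 7, 12, 13, 14, 3]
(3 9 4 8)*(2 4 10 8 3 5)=(2 4 3 9 10 8 5)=[0, 1, 4, 9, 3, 2, 6, 7, 5, 10, 8]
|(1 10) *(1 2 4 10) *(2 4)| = |(4 10)| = 2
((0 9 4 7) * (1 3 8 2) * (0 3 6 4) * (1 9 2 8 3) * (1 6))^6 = ((0 2 9)(4 7 6))^6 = (9)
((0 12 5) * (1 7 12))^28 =((0 1 7 12 5))^28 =(0 12 1 5 7)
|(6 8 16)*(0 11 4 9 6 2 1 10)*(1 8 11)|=12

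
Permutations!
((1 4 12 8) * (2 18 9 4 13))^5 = ((1 13 2 18 9 4 12 8))^5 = (1 4 2 8 9 13 12 18)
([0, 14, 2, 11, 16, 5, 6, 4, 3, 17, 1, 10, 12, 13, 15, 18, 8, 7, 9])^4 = [0, 9, 2, 14, 11, 5, 6, 3, 1, 16, 18, 15, 12, 13, 17, 7, 10, 8, 4]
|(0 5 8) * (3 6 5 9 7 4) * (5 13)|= |(0 9 7 4 3 6 13 5 8)|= 9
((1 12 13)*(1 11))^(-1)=((1 12 13 11))^(-1)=(1 11 13 12)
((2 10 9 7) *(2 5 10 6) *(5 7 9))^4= ((2 6)(5 10))^4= (10)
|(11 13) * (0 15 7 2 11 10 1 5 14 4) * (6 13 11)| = 11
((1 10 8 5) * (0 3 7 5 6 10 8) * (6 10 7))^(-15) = (0 3 6 7 5 1 8 10) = ((0 3 6 7 5 1 8 10))^(-15)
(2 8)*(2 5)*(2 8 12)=(2 12)(5 8)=[0, 1, 12, 3, 4, 8, 6, 7, 5, 9, 10, 11, 2]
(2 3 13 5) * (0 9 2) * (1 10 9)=(0 1 10 9 2 3 13 5)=[1, 10, 3, 13, 4, 0, 6, 7, 8, 2, 9, 11, 12, 5]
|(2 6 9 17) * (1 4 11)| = |(1 4 11)(2 6 9 17)| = 12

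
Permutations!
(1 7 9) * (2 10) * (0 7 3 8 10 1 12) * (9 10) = [7, 3, 1, 8, 4, 5, 6, 10, 9, 12, 2, 11, 0] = (0 7 10 2 1 3 8 9 12)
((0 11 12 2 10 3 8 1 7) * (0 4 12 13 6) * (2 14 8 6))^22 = (0 11 13 2 10 3 6)(1 14 4)(7 8 12)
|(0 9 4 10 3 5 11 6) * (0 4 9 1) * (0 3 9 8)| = 10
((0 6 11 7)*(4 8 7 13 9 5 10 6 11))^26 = (0 6 13 8 5)(4 9 7 10 11) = ((0 11 13 9 5 10 6 4 8 7))^26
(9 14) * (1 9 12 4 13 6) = (1 9 14 12 4 13 6) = [0, 9, 2, 3, 13, 5, 1, 7, 8, 14, 10, 11, 4, 6, 12]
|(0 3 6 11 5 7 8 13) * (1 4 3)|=10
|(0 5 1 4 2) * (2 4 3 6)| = |(0 5 1 3 6 2)| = 6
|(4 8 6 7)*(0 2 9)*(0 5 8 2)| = |(2 9 5 8 6 7 4)| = 7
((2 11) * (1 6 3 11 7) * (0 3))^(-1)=(0 6 1 7 2 11 3)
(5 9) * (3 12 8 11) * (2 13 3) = (2 13 3 12 8 11)(5 9) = [0, 1, 13, 12, 4, 9, 6, 7, 11, 5, 10, 2, 8, 3]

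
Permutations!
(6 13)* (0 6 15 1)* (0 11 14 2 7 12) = [6, 11, 7, 3, 4, 5, 13, 12, 8, 9, 10, 14, 0, 15, 2, 1] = (0 6 13 15 1 11 14 2 7 12)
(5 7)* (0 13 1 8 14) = (0 13 1 8 14)(5 7) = [13, 8, 2, 3, 4, 7, 6, 5, 14, 9, 10, 11, 12, 1, 0]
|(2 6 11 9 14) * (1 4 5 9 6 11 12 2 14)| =4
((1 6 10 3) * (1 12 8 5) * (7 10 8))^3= (1 5 8 6)(3 10 7 12)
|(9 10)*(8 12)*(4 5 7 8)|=10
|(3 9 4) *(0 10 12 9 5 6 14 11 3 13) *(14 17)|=|(0 10 12 9 4 13)(3 5 6 17 14 11)|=6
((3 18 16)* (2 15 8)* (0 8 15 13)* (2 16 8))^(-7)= (0 13 2)(3 18 8 16)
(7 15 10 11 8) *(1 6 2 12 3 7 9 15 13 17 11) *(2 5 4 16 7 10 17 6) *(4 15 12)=(1 2 4 16 7 13 6 5 15 17 11 8 9 12 3 10)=[0, 2, 4, 10, 16, 15, 5, 13, 9, 12, 1, 8, 3, 6, 14, 17, 7, 11]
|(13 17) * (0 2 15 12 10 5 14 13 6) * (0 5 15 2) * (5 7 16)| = |(5 14 13 17 6 7 16)(10 15 12)| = 21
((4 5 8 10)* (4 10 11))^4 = (11) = ((4 5 8 11))^4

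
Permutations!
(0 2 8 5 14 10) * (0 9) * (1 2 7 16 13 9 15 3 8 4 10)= [7, 2, 4, 8, 10, 14, 6, 16, 5, 0, 15, 11, 12, 9, 1, 3, 13]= (0 7 16 13 9)(1 2 4 10 15 3 8 5 14)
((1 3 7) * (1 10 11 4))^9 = ((1 3 7 10 11 4))^9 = (1 10)(3 11)(4 7)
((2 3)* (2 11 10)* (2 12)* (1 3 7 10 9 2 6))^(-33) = (1 9 10)(2 12 3)(6 11 7)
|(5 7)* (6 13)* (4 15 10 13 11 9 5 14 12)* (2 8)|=22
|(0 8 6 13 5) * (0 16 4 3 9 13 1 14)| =30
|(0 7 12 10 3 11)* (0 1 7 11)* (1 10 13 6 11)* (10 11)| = 8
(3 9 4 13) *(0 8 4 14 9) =(0 8 4 13 3)(9 14) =[8, 1, 2, 0, 13, 5, 6, 7, 4, 14, 10, 11, 12, 3, 9]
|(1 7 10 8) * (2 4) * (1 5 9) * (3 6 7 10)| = |(1 10 8 5 9)(2 4)(3 6 7)| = 30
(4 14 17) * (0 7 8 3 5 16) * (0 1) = (0 7 8 3 5 16 1)(4 14 17) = [7, 0, 2, 5, 14, 16, 6, 8, 3, 9, 10, 11, 12, 13, 17, 15, 1, 4]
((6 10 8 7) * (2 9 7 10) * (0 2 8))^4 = (0 6 2 8 9 10 7) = ((0 2 9 7 6 8 10))^4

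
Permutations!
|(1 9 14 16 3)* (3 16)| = 4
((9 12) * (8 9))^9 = (12)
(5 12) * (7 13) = (5 12)(7 13) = [0, 1, 2, 3, 4, 12, 6, 13, 8, 9, 10, 11, 5, 7]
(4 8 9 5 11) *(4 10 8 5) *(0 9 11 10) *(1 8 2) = [9, 8, 1, 3, 5, 10, 6, 7, 11, 4, 2, 0] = (0 9 4 5 10 2 1 8 11)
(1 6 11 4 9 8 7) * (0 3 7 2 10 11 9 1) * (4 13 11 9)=(0 3 7)(1 6 4)(2 10 9 8)(11 13)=[3, 6, 10, 7, 1, 5, 4, 0, 2, 8, 9, 13, 12, 11]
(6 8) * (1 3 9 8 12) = (1 3 9 8 6 12) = [0, 3, 2, 9, 4, 5, 12, 7, 6, 8, 10, 11, 1]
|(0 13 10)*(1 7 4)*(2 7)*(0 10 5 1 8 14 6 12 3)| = |(0 13 5 1 2 7 4 8 14 6 12 3)| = 12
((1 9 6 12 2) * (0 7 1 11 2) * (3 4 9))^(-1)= ((0 7 1 3 4 9 6 12)(2 11))^(-1)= (0 12 6 9 4 3 1 7)(2 11)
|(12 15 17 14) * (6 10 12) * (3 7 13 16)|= |(3 7 13 16)(6 10 12 15 17 14)|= 12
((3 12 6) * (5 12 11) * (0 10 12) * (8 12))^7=((0 10 8 12 6 3 11 5))^7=(0 5 11 3 6 12 8 10)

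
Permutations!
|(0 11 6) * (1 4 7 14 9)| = 15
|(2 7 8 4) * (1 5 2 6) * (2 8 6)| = |(1 5 8 4 2 7 6)| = 7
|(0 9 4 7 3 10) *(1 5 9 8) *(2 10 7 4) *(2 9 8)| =|(0 2 10)(1 5 8)(3 7)| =6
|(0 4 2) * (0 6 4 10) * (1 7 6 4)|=|(0 10)(1 7 6)(2 4)|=6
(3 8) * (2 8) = [0, 1, 8, 2, 4, 5, 6, 7, 3] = (2 8 3)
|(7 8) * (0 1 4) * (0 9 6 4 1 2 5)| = |(0 2 5)(4 9 6)(7 8)| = 6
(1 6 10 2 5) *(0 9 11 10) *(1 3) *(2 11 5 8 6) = (0 9 5 3 1 2 8 6)(10 11) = [9, 2, 8, 1, 4, 3, 0, 7, 6, 5, 11, 10]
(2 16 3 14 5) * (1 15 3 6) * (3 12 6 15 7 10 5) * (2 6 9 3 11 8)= (1 7 10 5 6)(2 16 15 12 9 3 14 11 8)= [0, 7, 16, 14, 4, 6, 1, 10, 2, 3, 5, 8, 9, 13, 11, 12, 15]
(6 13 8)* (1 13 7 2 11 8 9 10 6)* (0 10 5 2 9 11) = (0 10 6 7 9 5 2)(1 13 11 8) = [10, 13, 0, 3, 4, 2, 7, 9, 1, 5, 6, 8, 12, 11]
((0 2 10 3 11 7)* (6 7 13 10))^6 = ((0 2 6 7)(3 11 13 10))^6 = (0 6)(2 7)(3 13)(10 11)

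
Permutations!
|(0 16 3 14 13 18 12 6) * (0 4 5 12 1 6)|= 11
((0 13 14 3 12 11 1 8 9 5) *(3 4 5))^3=(0 4 13 5 14)(1 3)(8 12)(9 11)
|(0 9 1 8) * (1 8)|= |(0 9 8)|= 3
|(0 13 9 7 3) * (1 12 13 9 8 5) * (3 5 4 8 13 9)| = |(13)(0 3)(1 12 9 7 5)(4 8)| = 10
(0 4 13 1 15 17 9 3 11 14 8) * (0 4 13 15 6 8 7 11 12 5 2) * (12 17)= (0 13 1 6 8 4 15 12 5 2)(3 17 9)(7 11 14)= [13, 6, 0, 17, 15, 2, 8, 11, 4, 3, 10, 14, 5, 1, 7, 12, 16, 9]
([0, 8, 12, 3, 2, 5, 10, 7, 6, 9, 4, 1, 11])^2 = [0, 6, 11, 3, 12, 5, 4, 7, 10, 9, 2, 8, 1]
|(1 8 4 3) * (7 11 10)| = 12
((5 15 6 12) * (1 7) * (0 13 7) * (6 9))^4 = ((0 13 7 1)(5 15 9 6 12))^4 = (5 12 6 9 15)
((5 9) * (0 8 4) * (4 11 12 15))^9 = (0 12)(4 11)(5 9)(8 15) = ((0 8 11 12 15 4)(5 9))^9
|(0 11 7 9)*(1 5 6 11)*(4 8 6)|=9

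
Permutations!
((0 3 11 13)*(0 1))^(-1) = (0 1 13 11 3)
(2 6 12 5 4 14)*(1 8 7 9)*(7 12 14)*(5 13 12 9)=(1 8 9)(2 6 14)(4 7 5)(12 13)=[0, 8, 6, 3, 7, 4, 14, 5, 9, 1, 10, 11, 13, 12, 2]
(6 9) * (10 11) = (6 9)(10 11) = [0, 1, 2, 3, 4, 5, 9, 7, 8, 6, 11, 10]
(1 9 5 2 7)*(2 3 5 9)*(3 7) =(9)(1 2 3 5 7) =[0, 2, 3, 5, 4, 7, 6, 1, 8, 9]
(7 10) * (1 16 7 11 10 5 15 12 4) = (1 16 7 5 15 12 4)(10 11) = [0, 16, 2, 3, 1, 15, 6, 5, 8, 9, 11, 10, 4, 13, 14, 12, 7]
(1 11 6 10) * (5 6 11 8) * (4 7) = (11)(1 8 5 6 10)(4 7) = [0, 8, 2, 3, 7, 6, 10, 4, 5, 9, 1, 11]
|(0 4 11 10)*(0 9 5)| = |(0 4 11 10 9 5)| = 6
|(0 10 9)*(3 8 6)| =|(0 10 9)(3 8 6)| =3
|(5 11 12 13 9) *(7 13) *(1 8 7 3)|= 9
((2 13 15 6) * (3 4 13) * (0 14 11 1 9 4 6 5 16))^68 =((0 14 11 1 9 4 13 15 5 16)(2 3 6))^68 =(0 5 13 9 11)(1 14 16 15 4)(2 6 3)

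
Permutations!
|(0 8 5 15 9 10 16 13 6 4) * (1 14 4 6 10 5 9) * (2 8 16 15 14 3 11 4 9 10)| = |(0 16 13 2 8 10 15 1 3 11 4)(5 14 9)| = 33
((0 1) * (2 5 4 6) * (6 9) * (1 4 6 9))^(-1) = (9)(0 1 4)(2 6 5)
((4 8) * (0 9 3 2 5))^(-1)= (0 5 2 3 9)(4 8)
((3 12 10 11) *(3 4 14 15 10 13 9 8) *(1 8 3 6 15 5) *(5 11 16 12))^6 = (1 12 8 13 6 9 15 3 10 5 16)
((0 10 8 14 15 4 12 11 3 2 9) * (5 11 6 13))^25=((0 10 8 14 15 4 12 6 13 5 11 3 2 9))^25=(0 3 13 4 8 9 11 6 15 10 2 5 12 14)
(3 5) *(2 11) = (2 11)(3 5) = [0, 1, 11, 5, 4, 3, 6, 7, 8, 9, 10, 2]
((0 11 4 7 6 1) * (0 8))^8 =((0 11 4 7 6 1 8))^8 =(0 11 4 7 6 1 8)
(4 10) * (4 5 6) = (4 10 5 6) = [0, 1, 2, 3, 10, 6, 4, 7, 8, 9, 5]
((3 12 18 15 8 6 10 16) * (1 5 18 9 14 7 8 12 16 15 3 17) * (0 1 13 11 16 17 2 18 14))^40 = (0 10 14 9 6 5 12 8 1 15 7)(2 11 17 18 16 13 3)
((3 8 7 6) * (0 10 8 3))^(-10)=(10)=((0 10 8 7 6))^(-10)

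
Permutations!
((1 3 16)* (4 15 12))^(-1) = (1 16 3)(4 12 15)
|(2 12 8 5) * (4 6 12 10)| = 7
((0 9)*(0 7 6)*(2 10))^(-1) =(0 6 7 9)(2 10)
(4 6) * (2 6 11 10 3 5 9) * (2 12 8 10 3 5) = (2 6 4 11 3)(5 9 12 8 10) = [0, 1, 6, 2, 11, 9, 4, 7, 10, 12, 5, 3, 8]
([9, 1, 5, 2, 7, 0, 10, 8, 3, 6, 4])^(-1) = [5, 1, 3, 8, 10, 2, 9, 4, 7, 0, 6]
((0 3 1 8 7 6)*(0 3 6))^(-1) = (0 7 8 1 3 6)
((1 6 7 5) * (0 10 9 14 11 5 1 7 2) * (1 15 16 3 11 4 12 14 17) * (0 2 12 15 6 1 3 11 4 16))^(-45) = ((0 10 9 17 3 4 15)(5 7 6 12 14 16 11))^(-45) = (0 3 10 4 9 15 17)(5 14 7 16 6 11 12)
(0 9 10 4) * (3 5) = (0 9 10 4)(3 5) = [9, 1, 2, 5, 0, 3, 6, 7, 8, 10, 4]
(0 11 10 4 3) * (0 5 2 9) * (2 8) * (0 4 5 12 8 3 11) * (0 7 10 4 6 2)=(0 7 10 5 3 12 8)(2 9 6)(4 11)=[7, 1, 9, 12, 11, 3, 2, 10, 0, 6, 5, 4, 8]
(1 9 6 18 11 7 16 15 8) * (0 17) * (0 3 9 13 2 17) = (1 13 2 17 3 9 6 18 11 7 16 15 8) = [0, 13, 17, 9, 4, 5, 18, 16, 1, 6, 10, 7, 12, 2, 14, 8, 15, 3, 11]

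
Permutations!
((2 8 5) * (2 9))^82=(2 5)(8 9)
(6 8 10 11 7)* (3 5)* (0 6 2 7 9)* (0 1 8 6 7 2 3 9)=(0 7 3 5 9 1 8 10 11)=[7, 8, 2, 5, 4, 9, 6, 3, 10, 1, 11, 0]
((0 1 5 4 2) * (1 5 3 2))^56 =((0 5 4 1 3 2))^56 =(0 4 3)(1 2 5)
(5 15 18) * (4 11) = [0, 1, 2, 3, 11, 15, 6, 7, 8, 9, 10, 4, 12, 13, 14, 18, 16, 17, 5] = (4 11)(5 15 18)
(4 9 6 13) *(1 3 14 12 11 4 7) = [0, 3, 2, 14, 9, 5, 13, 1, 8, 6, 10, 4, 11, 7, 12] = (1 3 14 12 11 4 9 6 13 7)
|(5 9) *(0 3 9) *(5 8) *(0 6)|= 6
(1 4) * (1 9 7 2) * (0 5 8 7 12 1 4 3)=[5, 3, 4, 0, 9, 8, 6, 2, 7, 12, 10, 11, 1]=(0 5 8 7 2 4 9 12 1 3)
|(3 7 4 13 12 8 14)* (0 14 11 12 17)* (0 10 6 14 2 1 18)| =24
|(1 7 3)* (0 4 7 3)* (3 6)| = |(0 4 7)(1 6 3)| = 3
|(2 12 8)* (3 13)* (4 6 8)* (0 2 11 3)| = 9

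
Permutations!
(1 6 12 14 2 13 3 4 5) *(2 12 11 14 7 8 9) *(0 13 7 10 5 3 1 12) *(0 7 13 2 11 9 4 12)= (0 2 13 1 6 9 11 14 7 8 4 3 12 10 5)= [2, 6, 13, 12, 3, 0, 9, 8, 4, 11, 5, 14, 10, 1, 7]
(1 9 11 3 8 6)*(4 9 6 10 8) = [0, 6, 2, 4, 9, 5, 1, 7, 10, 11, 8, 3] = (1 6)(3 4 9 11)(8 10)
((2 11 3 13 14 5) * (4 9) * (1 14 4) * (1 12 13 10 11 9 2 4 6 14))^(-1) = (2 4 5 14 6 13 12 9)(3 11 10)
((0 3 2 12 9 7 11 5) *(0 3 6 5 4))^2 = (0 5 2 9 11)(3 12 7 4 6)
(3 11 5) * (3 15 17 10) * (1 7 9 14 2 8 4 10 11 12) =(1 7 9 14 2 8 4 10 3 12)(5 15 17 11) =[0, 7, 8, 12, 10, 15, 6, 9, 4, 14, 3, 5, 1, 13, 2, 17, 16, 11]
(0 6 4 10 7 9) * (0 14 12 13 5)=(0 6 4 10 7 9 14 12 13 5)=[6, 1, 2, 3, 10, 0, 4, 9, 8, 14, 7, 11, 13, 5, 12]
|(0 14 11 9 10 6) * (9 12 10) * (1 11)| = |(0 14 1 11 12 10 6)| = 7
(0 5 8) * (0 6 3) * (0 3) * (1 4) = (0 5 8 6)(1 4) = [5, 4, 2, 3, 1, 8, 0, 7, 6]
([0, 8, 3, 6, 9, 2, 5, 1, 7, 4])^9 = (2 3 6 5)(4 9)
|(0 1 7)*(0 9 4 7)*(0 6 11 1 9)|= |(0 9 4 7)(1 6 11)|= 12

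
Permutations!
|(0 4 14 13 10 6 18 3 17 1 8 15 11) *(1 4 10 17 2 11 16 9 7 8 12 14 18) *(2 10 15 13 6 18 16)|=84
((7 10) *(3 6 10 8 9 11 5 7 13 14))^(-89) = ((3 6 10 13 14)(5 7 8 9 11))^(-89) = (3 6 10 13 14)(5 7 8 9 11)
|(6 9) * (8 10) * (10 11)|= |(6 9)(8 11 10)|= 6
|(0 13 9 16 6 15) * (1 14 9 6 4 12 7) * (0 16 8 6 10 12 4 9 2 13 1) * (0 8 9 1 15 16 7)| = |(0 15 7 8 6 16 1 14 2 13 10 12)| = 12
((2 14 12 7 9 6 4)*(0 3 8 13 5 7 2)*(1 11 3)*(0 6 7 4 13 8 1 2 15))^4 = (0 15 12 14 2)(1 11 3)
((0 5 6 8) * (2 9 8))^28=(0 9 6)(2 5 8)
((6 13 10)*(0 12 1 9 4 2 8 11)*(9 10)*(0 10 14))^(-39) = (0 12 1 14)(2 8 11 10 6 13 9 4)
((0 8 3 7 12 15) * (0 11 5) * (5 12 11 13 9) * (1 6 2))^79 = (0 5 9 13 15 12 11 7 3 8)(1 6 2)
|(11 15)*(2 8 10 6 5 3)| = |(2 8 10 6 5 3)(11 15)| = 6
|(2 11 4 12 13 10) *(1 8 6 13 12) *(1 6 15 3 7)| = 30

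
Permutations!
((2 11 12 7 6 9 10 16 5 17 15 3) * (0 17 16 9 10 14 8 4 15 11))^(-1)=(0 2 3 15 4 8 14 9 10 6 7 12 11 17)(5 16)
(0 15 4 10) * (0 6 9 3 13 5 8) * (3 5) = (0 15 4 10 6 9 5 8)(3 13) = [15, 1, 2, 13, 10, 8, 9, 7, 0, 5, 6, 11, 12, 3, 14, 4]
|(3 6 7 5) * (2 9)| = 4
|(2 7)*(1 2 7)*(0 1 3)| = |(7)(0 1 2 3)| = 4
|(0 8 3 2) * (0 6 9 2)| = 3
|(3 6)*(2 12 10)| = |(2 12 10)(3 6)| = 6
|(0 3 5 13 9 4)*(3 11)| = 7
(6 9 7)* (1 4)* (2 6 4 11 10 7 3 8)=[0, 11, 6, 8, 1, 5, 9, 4, 2, 3, 7, 10]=(1 11 10 7 4)(2 6 9 3 8)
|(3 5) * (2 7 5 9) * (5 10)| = |(2 7 10 5 3 9)| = 6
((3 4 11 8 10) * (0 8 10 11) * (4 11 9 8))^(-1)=(0 4)(3 10 11)(8 9)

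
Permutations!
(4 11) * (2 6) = (2 6)(4 11) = [0, 1, 6, 3, 11, 5, 2, 7, 8, 9, 10, 4]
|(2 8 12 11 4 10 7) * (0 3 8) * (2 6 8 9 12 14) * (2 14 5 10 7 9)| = 9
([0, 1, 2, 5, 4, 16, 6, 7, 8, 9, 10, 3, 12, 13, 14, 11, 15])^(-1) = (3 11 15 16 5)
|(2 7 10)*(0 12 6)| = 3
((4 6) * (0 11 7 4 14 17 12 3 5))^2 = ((0 11 7 4 6 14 17 12 3 5))^2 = (0 7 6 17 3)(4 14 12 5 11)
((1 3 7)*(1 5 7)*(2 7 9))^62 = (2 5)(7 9)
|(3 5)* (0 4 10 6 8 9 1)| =14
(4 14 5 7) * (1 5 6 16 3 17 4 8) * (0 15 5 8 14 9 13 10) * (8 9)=[15, 9, 2, 17, 8, 7, 16, 14, 1, 13, 0, 11, 12, 10, 6, 5, 3, 4]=(0 15 5 7 14 6 16 3 17 4 8 1 9 13 10)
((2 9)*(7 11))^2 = (11)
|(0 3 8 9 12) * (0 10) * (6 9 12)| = 10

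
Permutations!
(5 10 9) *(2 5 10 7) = (2 5 7)(9 10) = [0, 1, 5, 3, 4, 7, 6, 2, 8, 10, 9]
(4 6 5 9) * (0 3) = (0 3)(4 6 5 9) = [3, 1, 2, 0, 6, 9, 5, 7, 8, 4]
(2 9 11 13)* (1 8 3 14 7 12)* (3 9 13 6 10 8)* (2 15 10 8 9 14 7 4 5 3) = (1 2 13 15 10 9 11 6 8 14 4 5 3 7 12) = [0, 2, 13, 7, 5, 3, 8, 12, 14, 11, 9, 6, 1, 15, 4, 10]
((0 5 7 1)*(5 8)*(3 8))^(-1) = ((0 3 8 5 7 1))^(-1) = (0 1 7 5 8 3)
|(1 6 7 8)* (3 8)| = |(1 6 7 3 8)| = 5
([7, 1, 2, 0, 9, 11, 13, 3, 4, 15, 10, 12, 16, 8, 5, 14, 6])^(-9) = [0, 1, 2, 3, 15, 12, 8, 7, 9, 14, 10, 16, 6, 4, 11, 5, 13]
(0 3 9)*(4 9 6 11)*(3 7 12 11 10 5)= [7, 1, 2, 6, 9, 3, 10, 12, 8, 0, 5, 4, 11]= (0 7 12 11 4 9)(3 6 10 5)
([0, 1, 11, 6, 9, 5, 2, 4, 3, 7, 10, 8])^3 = [0, 1, 3, 11, 4, 5, 8, 7, 2, 9, 10, 6]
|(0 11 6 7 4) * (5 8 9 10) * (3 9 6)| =|(0 11 3 9 10 5 8 6 7 4)| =10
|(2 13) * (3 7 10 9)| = 4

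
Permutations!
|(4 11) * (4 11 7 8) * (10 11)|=6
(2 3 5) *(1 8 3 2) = (1 8 3 5) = [0, 8, 2, 5, 4, 1, 6, 7, 3]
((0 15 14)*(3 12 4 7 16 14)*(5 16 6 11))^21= (0 14 16 5 11 6 7 4 12 3 15)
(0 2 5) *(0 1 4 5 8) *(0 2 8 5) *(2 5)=[8, 4, 2, 3, 0, 1, 6, 7, 5]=(0 8 5 1 4)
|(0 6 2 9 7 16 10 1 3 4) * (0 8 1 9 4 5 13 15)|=|(0 6 2 4 8 1 3 5 13 15)(7 16 10 9)|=20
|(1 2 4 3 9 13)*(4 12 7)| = 8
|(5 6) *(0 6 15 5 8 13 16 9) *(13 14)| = |(0 6 8 14 13 16 9)(5 15)| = 14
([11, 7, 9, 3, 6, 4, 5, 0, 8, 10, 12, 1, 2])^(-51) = [11, 7, 9, 3, 4, 5, 6, 0, 8, 10, 12, 1, 2]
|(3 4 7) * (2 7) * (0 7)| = 5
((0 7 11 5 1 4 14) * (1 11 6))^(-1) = ((0 7 6 1 4 14)(5 11))^(-1) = (0 14 4 1 6 7)(5 11)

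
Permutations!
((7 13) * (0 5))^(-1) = ((0 5)(7 13))^(-1) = (0 5)(7 13)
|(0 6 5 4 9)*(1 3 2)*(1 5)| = |(0 6 1 3 2 5 4 9)| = 8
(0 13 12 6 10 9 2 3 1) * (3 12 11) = (0 13 11 3 1)(2 12 6 10 9) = [13, 0, 12, 1, 4, 5, 10, 7, 8, 2, 9, 3, 6, 11]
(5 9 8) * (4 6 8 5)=(4 6 8)(5 9)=[0, 1, 2, 3, 6, 9, 8, 7, 4, 5]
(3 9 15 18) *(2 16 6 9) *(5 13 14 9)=[0, 1, 16, 2, 4, 13, 5, 7, 8, 15, 10, 11, 12, 14, 9, 18, 6, 17, 3]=(2 16 6 5 13 14 9 15 18 3)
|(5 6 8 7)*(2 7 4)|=6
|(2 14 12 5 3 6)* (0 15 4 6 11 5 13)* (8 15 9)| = |(0 9 8 15 4 6 2 14 12 13)(3 11 5)| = 30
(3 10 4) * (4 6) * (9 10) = (3 9 10 6 4) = [0, 1, 2, 9, 3, 5, 4, 7, 8, 10, 6]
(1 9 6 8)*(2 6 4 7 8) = [0, 9, 6, 3, 7, 5, 2, 8, 1, 4] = (1 9 4 7 8)(2 6)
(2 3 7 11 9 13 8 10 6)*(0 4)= (0 4)(2 3 7 11 9 13 8 10 6)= [4, 1, 3, 7, 0, 5, 2, 11, 10, 13, 6, 9, 12, 8]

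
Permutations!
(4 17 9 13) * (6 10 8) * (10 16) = (4 17 9 13)(6 16 10 8) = [0, 1, 2, 3, 17, 5, 16, 7, 6, 13, 8, 11, 12, 4, 14, 15, 10, 9]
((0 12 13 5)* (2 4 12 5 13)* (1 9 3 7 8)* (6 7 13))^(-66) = ((0 5)(1 9 3 13 6 7 8)(2 4 12))^(-66) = (1 6 9 7 3 8 13)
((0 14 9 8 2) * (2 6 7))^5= ((0 14 9 8 6 7 2))^5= (0 7 8 14 2 6 9)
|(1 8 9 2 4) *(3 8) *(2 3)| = |(1 2 4)(3 8 9)| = 3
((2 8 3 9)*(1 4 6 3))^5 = (1 2 3 4 8 9 6)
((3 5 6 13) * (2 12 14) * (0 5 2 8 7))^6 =(0 12 6 8 3)(2 5 14 13 7)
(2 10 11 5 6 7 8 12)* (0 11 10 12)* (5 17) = [11, 1, 12, 3, 4, 6, 7, 8, 0, 9, 10, 17, 2, 13, 14, 15, 16, 5] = (0 11 17 5 6 7 8)(2 12)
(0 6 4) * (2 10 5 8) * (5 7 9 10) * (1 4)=(0 6 1 4)(2 5 8)(7 9 10)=[6, 4, 5, 3, 0, 8, 1, 9, 2, 10, 7]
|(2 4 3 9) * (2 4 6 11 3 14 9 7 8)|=6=|(2 6 11 3 7 8)(4 14 9)|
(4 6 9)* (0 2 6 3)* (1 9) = [2, 9, 6, 0, 3, 5, 1, 7, 8, 4] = (0 2 6 1 9 4 3)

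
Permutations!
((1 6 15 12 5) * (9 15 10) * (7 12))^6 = (1 12 15 10)(5 7 9 6)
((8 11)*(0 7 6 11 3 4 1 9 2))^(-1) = ((0 7 6 11 8 3 4 1 9 2))^(-1) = (0 2 9 1 4 3 8 11 6 7)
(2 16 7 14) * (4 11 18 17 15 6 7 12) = (2 16 12 4 11 18 17 15 6 7 14) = [0, 1, 16, 3, 11, 5, 7, 14, 8, 9, 10, 18, 4, 13, 2, 6, 12, 15, 17]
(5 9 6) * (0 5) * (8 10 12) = (0 5 9 6)(8 10 12) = [5, 1, 2, 3, 4, 9, 0, 7, 10, 6, 12, 11, 8]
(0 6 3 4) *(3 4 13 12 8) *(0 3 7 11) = [6, 1, 2, 13, 3, 5, 4, 11, 7, 9, 10, 0, 8, 12] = (0 6 4 3 13 12 8 7 11)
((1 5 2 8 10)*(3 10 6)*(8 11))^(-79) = ((1 5 2 11 8 6 3 10))^(-79) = (1 5 2 11 8 6 3 10)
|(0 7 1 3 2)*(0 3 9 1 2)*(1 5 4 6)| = |(0 7 2 3)(1 9 5 4 6)| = 20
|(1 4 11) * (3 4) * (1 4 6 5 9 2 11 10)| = |(1 3 6 5 9 2 11 4 10)| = 9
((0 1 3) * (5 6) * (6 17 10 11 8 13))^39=(5 8 17 13 10 6 11)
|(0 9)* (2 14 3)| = |(0 9)(2 14 3)| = 6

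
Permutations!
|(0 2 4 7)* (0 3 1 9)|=7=|(0 2 4 7 3 1 9)|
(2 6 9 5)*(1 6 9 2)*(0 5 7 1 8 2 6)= [5, 0, 9, 3, 4, 8, 6, 1, 2, 7]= (0 5 8 2 9 7 1)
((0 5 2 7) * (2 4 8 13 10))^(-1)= ((0 5 4 8 13 10 2 7))^(-1)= (0 7 2 10 13 8 4 5)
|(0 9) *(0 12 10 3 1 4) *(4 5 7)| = 9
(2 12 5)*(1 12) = (1 12 5 2) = [0, 12, 1, 3, 4, 2, 6, 7, 8, 9, 10, 11, 5]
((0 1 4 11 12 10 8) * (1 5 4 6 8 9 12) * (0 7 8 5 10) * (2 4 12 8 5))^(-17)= (0 7 10 5 9 12 8)(1 4 6 11 2)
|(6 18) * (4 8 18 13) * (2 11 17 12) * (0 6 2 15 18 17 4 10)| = 8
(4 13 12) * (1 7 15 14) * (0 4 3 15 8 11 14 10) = (0 4 13 12 3 15 10)(1 7 8 11 14) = [4, 7, 2, 15, 13, 5, 6, 8, 11, 9, 0, 14, 3, 12, 1, 10]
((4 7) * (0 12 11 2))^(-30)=(0 11)(2 12)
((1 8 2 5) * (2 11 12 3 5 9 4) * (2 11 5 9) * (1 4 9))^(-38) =((1 8 5 4 11 12 3))^(-38) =(1 11 8 12 5 3 4)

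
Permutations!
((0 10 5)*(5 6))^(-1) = (0 5 6 10)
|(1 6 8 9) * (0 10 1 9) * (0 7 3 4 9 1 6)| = 9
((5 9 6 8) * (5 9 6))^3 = (5 9 8 6)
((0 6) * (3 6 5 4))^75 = (6)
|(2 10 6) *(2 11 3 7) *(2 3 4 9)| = 6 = |(2 10 6 11 4 9)(3 7)|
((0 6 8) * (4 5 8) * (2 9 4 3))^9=(0 6 3 2 9 4 5 8)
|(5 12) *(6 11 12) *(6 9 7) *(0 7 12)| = |(0 7 6 11)(5 9 12)| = 12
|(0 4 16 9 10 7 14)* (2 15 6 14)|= |(0 4 16 9 10 7 2 15 6 14)|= 10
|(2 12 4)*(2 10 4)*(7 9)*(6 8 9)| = |(2 12)(4 10)(6 8 9 7)| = 4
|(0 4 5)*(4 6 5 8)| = |(0 6 5)(4 8)| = 6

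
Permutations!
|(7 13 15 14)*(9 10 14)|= |(7 13 15 9 10 14)|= 6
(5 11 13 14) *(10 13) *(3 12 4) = [0, 1, 2, 12, 3, 11, 6, 7, 8, 9, 13, 10, 4, 14, 5] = (3 12 4)(5 11 10 13 14)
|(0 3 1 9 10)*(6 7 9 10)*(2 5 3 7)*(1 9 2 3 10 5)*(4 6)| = 12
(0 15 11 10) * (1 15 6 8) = (0 6 8 1 15 11 10) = [6, 15, 2, 3, 4, 5, 8, 7, 1, 9, 0, 10, 12, 13, 14, 11]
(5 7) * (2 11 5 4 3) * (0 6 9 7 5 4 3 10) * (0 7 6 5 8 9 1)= (0 5 8 9 6 1)(2 11 4 10 7 3)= [5, 0, 11, 2, 10, 8, 1, 3, 9, 6, 7, 4]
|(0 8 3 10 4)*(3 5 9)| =7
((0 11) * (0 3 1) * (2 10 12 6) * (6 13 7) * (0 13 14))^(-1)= (0 14 12 10 2 6 7 13 1 3 11)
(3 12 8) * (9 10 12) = (3 9 10 12 8) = [0, 1, 2, 9, 4, 5, 6, 7, 3, 10, 12, 11, 8]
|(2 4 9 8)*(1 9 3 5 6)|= |(1 9 8 2 4 3 5 6)|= 8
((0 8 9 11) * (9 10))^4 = (0 11 9 10 8)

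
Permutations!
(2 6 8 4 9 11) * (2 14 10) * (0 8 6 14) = (0 8 4 9 11)(2 14 10) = [8, 1, 14, 3, 9, 5, 6, 7, 4, 11, 2, 0, 12, 13, 10]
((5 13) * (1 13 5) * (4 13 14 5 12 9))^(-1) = ((1 14 5 12 9 4 13))^(-1) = (1 13 4 9 12 5 14)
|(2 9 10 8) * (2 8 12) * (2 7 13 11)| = |(2 9 10 12 7 13 11)| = 7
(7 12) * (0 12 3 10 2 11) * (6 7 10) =(0 12 10 2 11)(3 6 7) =[12, 1, 11, 6, 4, 5, 7, 3, 8, 9, 2, 0, 10]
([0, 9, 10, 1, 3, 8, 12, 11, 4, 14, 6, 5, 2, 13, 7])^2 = [0, 14, 6, 9, 1, 4, 2, 5, 3, 7, 12, 8, 10, 13, 11]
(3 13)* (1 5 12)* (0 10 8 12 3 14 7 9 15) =[10, 5, 2, 13, 4, 3, 6, 9, 12, 15, 8, 11, 1, 14, 7, 0] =(0 10 8 12 1 5 3 13 14 7 9 15)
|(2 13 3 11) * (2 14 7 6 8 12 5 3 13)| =8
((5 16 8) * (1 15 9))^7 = (1 15 9)(5 16 8)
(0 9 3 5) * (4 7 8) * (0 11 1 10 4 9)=[0, 10, 2, 5, 7, 11, 6, 8, 9, 3, 4, 1]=(1 10 4 7 8 9 3 5 11)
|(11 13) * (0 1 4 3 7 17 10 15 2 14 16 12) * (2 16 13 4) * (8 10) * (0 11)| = 10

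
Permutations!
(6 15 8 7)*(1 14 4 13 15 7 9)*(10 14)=(1 10 14 4 13 15 8 9)(6 7)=[0, 10, 2, 3, 13, 5, 7, 6, 9, 1, 14, 11, 12, 15, 4, 8]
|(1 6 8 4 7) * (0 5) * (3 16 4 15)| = 8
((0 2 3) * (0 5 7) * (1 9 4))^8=((0 2 3 5 7)(1 9 4))^8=(0 5 2 7 3)(1 4 9)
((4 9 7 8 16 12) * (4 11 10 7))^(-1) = (4 9)(7 10 11 12 16 8) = ((4 9)(7 8 16 12 11 10))^(-1)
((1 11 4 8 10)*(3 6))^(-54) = ((1 11 4 8 10)(3 6))^(-54) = (1 11 4 8 10)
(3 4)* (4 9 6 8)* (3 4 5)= [0, 1, 2, 9, 4, 3, 8, 7, 5, 6]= (3 9 6 8 5)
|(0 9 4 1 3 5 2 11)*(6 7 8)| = |(0 9 4 1 3 5 2 11)(6 7 8)| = 24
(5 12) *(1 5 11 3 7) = [0, 5, 2, 7, 4, 12, 6, 1, 8, 9, 10, 3, 11] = (1 5 12 11 3 7)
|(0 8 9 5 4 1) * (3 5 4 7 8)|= |(0 3 5 7 8 9 4 1)|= 8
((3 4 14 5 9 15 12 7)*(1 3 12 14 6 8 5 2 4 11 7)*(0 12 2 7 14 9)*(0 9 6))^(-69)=((0 12 1 3 11 14 7 2 4)(5 9 15 6 8))^(-69)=(0 3 7)(1 14 4)(2 12 11)(5 9 15 6 8)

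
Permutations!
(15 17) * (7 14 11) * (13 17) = (7 14 11)(13 17 15) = [0, 1, 2, 3, 4, 5, 6, 14, 8, 9, 10, 7, 12, 17, 11, 13, 16, 15]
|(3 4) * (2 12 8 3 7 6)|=7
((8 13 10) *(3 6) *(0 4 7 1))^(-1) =((0 4 7 1)(3 6)(8 13 10))^(-1) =(0 1 7 4)(3 6)(8 10 13)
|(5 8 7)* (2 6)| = 6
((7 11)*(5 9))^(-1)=(5 9)(7 11)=((5 9)(7 11))^(-1)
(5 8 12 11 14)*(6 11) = [0, 1, 2, 3, 4, 8, 11, 7, 12, 9, 10, 14, 6, 13, 5] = (5 8 12 6 11 14)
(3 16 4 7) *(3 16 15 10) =(3 15 10)(4 7 16) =[0, 1, 2, 15, 7, 5, 6, 16, 8, 9, 3, 11, 12, 13, 14, 10, 4]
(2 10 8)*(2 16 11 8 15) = (2 10 15)(8 16 11) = [0, 1, 10, 3, 4, 5, 6, 7, 16, 9, 15, 8, 12, 13, 14, 2, 11]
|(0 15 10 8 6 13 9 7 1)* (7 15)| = 6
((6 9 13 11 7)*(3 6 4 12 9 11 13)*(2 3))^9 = (13)(2 3 6 11 7 4 12 9)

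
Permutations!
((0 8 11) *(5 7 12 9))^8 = ((0 8 11)(5 7 12 9))^8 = (12)(0 11 8)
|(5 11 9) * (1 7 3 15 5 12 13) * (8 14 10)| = |(1 7 3 15 5 11 9 12 13)(8 14 10)| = 9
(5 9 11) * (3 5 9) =(3 5)(9 11) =[0, 1, 2, 5, 4, 3, 6, 7, 8, 11, 10, 9]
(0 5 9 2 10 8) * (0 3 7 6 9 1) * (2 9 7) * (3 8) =(0 5 1)(2 10 3)(6 7) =[5, 0, 10, 2, 4, 1, 7, 6, 8, 9, 3]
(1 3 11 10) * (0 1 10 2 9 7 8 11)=(0 1 3)(2 9 7 8 11)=[1, 3, 9, 0, 4, 5, 6, 8, 11, 7, 10, 2]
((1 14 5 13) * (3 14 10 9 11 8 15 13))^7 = ((1 10 9 11 8 15 13)(3 14 5))^7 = (15)(3 14 5)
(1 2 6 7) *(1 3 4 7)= [0, 2, 6, 4, 7, 5, 1, 3]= (1 2 6)(3 4 7)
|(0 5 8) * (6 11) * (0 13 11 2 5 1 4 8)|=|(0 1 4 8 13 11 6 2 5)|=9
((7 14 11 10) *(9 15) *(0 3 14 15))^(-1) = ((0 3 14 11 10 7 15 9))^(-1) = (0 9 15 7 10 11 14 3)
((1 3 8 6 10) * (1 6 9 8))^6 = (10)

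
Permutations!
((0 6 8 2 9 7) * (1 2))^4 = ((0 6 8 1 2 9 7))^4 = (0 2 6 9 8 7 1)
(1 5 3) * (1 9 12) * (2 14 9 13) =(1 5 3 13 2 14 9 12) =[0, 5, 14, 13, 4, 3, 6, 7, 8, 12, 10, 11, 1, 2, 9]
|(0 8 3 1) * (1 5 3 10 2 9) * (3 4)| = 6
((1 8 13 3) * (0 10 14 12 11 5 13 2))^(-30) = (0 12 13 8 10 11 3 2 14 5 1)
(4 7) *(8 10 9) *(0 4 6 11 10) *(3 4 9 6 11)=[9, 1, 2, 4, 7, 5, 3, 11, 0, 8, 6, 10]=(0 9 8)(3 4 7 11 10 6)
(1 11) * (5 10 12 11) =(1 5 10 12 11) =[0, 5, 2, 3, 4, 10, 6, 7, 8, 9, 12, 1, 11]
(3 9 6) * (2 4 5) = (2 4 5)(3 9 6) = [0, 1, 4, 9, 5, 2, 3, 7, 8, 6]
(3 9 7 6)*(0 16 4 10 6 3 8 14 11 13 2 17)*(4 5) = (0 16 5 4 10 6 8 14 11 13 2 17)(3 9 7) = [16, 1, 17, 9, 10, 4, 8, 3, 14, 7, 6, 13, 12, 2, 11, 15, 5, 0]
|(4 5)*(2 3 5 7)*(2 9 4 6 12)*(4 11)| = |(2 3 5 6 12)(4 7 9 11)| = 20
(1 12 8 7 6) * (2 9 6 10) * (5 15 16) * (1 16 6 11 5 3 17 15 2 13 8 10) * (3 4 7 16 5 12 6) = (1 6 5 2 9 11 12 10 13 8 16 4 7)(3 17 15) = [0, 6, 9, 17, 7, 2, 5, 1, 16, 11, 13, 12, 10, 8, 14, 3, 4, 15]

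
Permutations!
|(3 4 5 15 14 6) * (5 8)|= |(3 4 8 5 15 14 6)|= 7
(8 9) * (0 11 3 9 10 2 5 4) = [11, 1, 5, 9, 0, 4, 6, 7, 10, 8, 2, 3] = (0 11 3 9 8 10 2 5 4)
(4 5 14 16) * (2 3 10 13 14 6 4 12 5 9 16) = (2 3 10 13 14)(4 9 16 12 5 6) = [0, 1, 3, 10, 9, 6, 4, 7, 8, 16, 13, 11, 5, 14, 2, 15, 12]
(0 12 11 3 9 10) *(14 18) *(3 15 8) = (0 12 11 15 8 3 9 10)(14 18) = [12, 1, 2, 9, 4, 5, 6, 7, 3, 10, 0, 15, 11, 13, 18, 8, 16, 17, 14]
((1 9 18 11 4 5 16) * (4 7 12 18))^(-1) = ((1 9 4 5 16)(7 12 18 11))^(-1) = (1 16 5 4 9)(7 11 18 12)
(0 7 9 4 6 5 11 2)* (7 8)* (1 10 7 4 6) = (0 8 4 1 10 7 9 6 5 11 2) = [8, 10, 0, 3, 1, 11, 5, 9, 4, 6, 7, 2]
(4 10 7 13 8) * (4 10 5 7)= (4 5 7 13 8 10)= [0, 1, 2, 3, 5, 7, 6, 13, 10, 9, 4, 11, 12, 8]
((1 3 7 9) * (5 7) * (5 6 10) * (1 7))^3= ((1 3 6 10 5)(7 9))^3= (1 10 3 5 6)(7 9)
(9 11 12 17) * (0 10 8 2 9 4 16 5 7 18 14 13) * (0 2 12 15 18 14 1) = [10, 0, 9, 3, 16, 7, 6, 14, 12, 11, 8, 15, 17, 2, 13, 18, 5, 4, 1] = (0 10 8 12 17 4 16 5 7 14 13 2 9 11 15 18 1)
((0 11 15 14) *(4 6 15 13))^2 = (0 13 6 14 11 4 15) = ((0 11 13 4 6 15 14))^2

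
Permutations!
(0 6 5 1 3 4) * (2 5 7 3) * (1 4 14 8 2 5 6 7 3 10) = (0 7 10 1 5 4)(2 6 3 14 8) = [7, 5, 6, 14, 0, 4, 3, 10, 2, 9, 1, 11, 12, 13, 8]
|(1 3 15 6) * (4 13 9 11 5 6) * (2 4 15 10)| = 10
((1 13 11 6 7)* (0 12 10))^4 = (0 12 10)(1 7 6 11 13)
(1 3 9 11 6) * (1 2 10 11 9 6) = (1 3 6 2 10 11) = [0, 3, 10, 6, 4, 5, 2, 7, 8, 9, 11, 1]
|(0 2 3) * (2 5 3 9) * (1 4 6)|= 6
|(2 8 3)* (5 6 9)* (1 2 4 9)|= |(1 2 8 3 4 9 5 6)|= 8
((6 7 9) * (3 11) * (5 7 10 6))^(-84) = ((3 11)(5 7 9)(6 10))^(-84) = (11)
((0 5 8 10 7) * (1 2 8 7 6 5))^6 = (0 5 10 2)(1 7 6 8)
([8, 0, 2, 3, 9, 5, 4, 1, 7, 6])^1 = [8, 0, 2, 3, 9, 5, 4, 1, 7, 6]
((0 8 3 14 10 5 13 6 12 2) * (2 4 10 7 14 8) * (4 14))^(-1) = ((0 2)(3 8)(4 10 5 13 6 12 14 7))^(-1) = (0 2)(3 8)(4 7 14 12 6 13 5 10)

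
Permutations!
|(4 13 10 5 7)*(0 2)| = 10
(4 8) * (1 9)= (1 9)(4 8)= [0, 9, 2, 3, 8, 5, 6, 7, 4, 1]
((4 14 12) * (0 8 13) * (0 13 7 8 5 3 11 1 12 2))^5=((0 5 3 11 1 12 4 14 2)(7 8))^5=(0 12 5 4 3 14 11 2 1)(7 8)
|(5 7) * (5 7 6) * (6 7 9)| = 4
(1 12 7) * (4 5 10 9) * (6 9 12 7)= (1 7)(4 5 10 12 6 9)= [0, 7, 2, 3, 5, 10, 9, 1, 8, 4, 12, 11, 6]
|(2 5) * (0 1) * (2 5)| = 2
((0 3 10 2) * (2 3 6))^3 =((0 6 2)(3 10))^3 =(3 10)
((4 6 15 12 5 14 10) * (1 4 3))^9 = ((1 4 6 15 12 5 14 10 3))^9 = (15)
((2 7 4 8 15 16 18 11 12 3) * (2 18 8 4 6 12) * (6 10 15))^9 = ((2 7 10 15 16 8 6 12 3 18 11))^9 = (2 18 12 8 15 7 11 3 6 16 10)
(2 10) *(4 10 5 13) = (2 5 13 4 10) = [0, 1, 5, 3, 10, 13, 6, 7, 8, 9, 2, 11, 12, 4]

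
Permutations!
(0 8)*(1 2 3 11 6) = [8, 2, 3, 11, 4, 5, 1, 7, 0, 9, 10, 6] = (0 8)(1 2 3 11 6)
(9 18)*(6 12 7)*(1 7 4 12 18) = [0, 7, 2, 3, 12, 5, 18, 6, 8, 1, 10, 11, 4, 13, 14, 15, 16, 17, 9] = (1 7 6 18 9)(4 12)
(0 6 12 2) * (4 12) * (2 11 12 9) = [6, 1, 0, 3, 9, 5, 4, 7, 8, 2, 10, 12, 11] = (0 6 4 9 2)(11 12)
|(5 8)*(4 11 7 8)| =|(4 11 7 8 5)| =5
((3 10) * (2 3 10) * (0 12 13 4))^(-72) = (13)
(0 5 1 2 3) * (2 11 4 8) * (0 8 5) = (1 11 4 5)(2 3 8) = [0, 11, 3, 8, 5, 1, 6, 7, 2, 9, 10, 4]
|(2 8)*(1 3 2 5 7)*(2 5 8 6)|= |(8)(1 3 5 7)(2 6)|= 4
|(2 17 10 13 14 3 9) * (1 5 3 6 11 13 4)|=|(1 5 3 9 2 17 10 4)(6 11 13 14)|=8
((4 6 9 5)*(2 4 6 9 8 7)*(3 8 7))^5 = (2 7 6 5 9 4)(3 8) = ((2 4 9 5 6 7)(3 8))^5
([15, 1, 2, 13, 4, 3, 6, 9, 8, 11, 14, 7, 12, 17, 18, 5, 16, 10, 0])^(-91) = (0 18 14 10 17 13 3 5 15)(7 11 9)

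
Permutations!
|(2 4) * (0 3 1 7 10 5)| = 6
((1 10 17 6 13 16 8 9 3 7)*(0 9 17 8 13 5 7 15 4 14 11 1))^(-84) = (17) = ((0 9 3 15 4 14 11 1 10 8 17 6 5 7)(13 16))^(-84)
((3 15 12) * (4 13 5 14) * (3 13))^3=(3 13 4 12 14 15 5)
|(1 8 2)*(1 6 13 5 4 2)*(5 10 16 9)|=8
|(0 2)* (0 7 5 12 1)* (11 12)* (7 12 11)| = 4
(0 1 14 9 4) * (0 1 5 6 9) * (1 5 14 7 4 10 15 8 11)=(0 14)(1 7 4 5 6 9 10 15 8 11)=[14, 7, 2, 3, 5, 6, 9, 4, 11, 10, 15, 1, 12, 13, 0, 8]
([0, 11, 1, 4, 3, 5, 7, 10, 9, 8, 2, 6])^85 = [0, 11, 1, 4, 3, 5, 7, 10, 9, 8, 2, 6]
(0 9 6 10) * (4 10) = (0 9 6 4 10) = [9, 1, 2, 3, 10, 5, 4, 7, 8, 6, 0]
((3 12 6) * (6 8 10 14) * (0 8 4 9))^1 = ((0 8 10 14 6 3 12 4 9))^1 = (0 8 10 14 6 3 12 4 9)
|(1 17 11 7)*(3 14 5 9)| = 4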